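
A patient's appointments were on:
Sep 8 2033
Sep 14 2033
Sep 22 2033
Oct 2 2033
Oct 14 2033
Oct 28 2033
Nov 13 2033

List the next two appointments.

The spacing grows by 2 each time: 6, 8, 10, 12, 14, 16 days.
Next gap: 18 days. Nov 13 2033 + 18 days = Dec 1 2033.
Next gap: 20 days. Dec 1 2033 + 20 days = Dec 21 2033.

Dec 1 2033, Dec 21 2033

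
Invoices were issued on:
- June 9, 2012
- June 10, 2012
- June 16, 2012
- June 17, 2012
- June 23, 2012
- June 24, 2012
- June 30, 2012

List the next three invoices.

July 1, 2012; July 7, 2012; July 8, 2012

Gaps: 1, 6, 1, 6, 1, 6 days — not constant, but cyclic with period 2.
The events fall on every Saturday and Sunday.
Next Sunday: July 1, 2012.
The following Saturday is July 7, 2012.
Next Sunday: July 8, 2012.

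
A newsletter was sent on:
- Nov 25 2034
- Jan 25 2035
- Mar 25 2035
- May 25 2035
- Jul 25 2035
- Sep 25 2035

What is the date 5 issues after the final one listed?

Jul 25 2036

Gaps: 61, 59, 61, 61, 62 days — not constant. Every event is on the 25th of the month.
Pattern: the 25th of every 2 months.
November 2035: Nov 25 2035.
Next: January 2036 → Jan 25 2036.
Next: March 2036 → Mar 25 2036.
May 2036: May 25 2036.
July 2036: Jul 25 2036.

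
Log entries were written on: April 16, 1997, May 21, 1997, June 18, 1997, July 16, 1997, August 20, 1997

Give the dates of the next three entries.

All dates are Wednesdays, 35, 28, 28, 35 days apart.
Specifically, the 3rd Wednesday of each month.
September 1997 — 3rd Wednesday is September 17, 1997.
3rd Wednesday of October 1997: October 15, 1997.
3rd Wednesday of November 1997: November 19, 1997.

September 17, 1997; October 15, 1997; November 19, 1997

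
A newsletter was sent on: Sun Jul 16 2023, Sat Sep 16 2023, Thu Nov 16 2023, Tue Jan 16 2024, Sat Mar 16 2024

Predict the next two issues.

The day-of-month is always 16 (62, 61, 61, 60 days between events).
So this recurs on the 16th of every 2 months.
Next: May 2024 → Thu May 16 2024.
Next: July 2024 → Tue Jul 16 2024.

Thu May 16 2024, Tue Jul 16 2024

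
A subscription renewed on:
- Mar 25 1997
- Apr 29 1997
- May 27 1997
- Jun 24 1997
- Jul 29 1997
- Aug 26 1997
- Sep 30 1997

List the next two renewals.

These are Tuesdays with 35, 28, 28, 35, 28, 35-day gaps.
Each is the final Tuesday of its month — Apr 29 1997 is past the 28th, so '4th Tuesday' doesn't fit.
October 1997 ends with Tuesday Oct 28 1997.
November 1997 ends with Tuesday Nov 25 1997.

Oct 28 1997, Nov 25 1997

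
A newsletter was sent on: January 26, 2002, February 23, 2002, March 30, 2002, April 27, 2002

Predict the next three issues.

May 25, 2002; June 29, 2002; July 27, 2002

These are Saturdays with 28, 35, 28-day gaps.
Each is the final Saturday of its month — March 30, 2002 is past the 28th, so '4th Saturday' doesn't fit.
Last Saturday of May 2002: May 25, 2002.
Last Saturday of June 2002: June 29, 2002.
July 2002 ends with Saturday July 27, 2002.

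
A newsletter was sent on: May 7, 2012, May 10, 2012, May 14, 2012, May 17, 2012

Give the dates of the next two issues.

May 21, 2012; May 24, 2012

Every event lands on a Monday or Thursday (gaps cycle 3, 4, 3).
So the schedule is: every Monday and Thursday.
Next Monday: May 21, 2012.
The following Thursday is May 24, 2012.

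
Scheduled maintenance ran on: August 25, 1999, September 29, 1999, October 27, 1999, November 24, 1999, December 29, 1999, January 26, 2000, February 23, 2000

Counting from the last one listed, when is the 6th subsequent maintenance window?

All Wednesdays; the gaps (35, 28, 28, 35, 28, 28) vary with month length.
This is the last Wednesday of each month.
Last Wednesday of March 2000: March 29, 2000.
April 2000 ends with Wednesday April 26, 2000.
Last Wednesday of May 2000: May 31, 2000.
June 2000 ends with Wednesday June 28, 2000.
Last Wednesday of July 2000: July 26, 2000.
Last Wednesday of August 2000: August 30, 2000.

August 30, 2000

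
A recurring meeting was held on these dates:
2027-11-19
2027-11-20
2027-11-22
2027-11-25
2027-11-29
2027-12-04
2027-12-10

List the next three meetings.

2027-12-17, 2027-12-25, 2028-01-03

The spacing grows by 1 each time: 1, 2, 3, 4, 5, 6 days.
Next gap: 7 days. 2027-12-10 + 7 days = 2027-12-17.
Next gap: 8 days. 2027-12-17 + 8 days = 2027-12-25.
Next gap: 9 days. 2027-12-25 + 9 days = 2028-01-03.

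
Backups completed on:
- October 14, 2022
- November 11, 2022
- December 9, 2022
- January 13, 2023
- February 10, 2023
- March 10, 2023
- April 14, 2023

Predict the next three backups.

May 12, 2023; June 9, 2023; July 14, 2023

Gaps: 28, 28, 35, 28, 28, 35 days — a mix of 28 and 35. Every date is a Friday.
Each is the 2nd Friday of its month.
2nd Friday of May 2023: May 12, 2023.
June 2023 — 2nd Friday is June 9, 2023.
July 2023 — 2nd Friday is July 14, 2023.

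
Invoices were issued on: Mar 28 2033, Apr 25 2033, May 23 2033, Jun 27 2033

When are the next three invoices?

These are Mondays at 28- or 35-day spacing (28, 28, 35).
The pattern: 4th Monday of the month.
July 2033 — 4th Monday is Jul 25 2033.
August 2033 — 4th Monday is Aug 22 2033.
4th Monday of September 2033: Sep 26 2033.

Jul 25 2033, Aug 22 2033, Sep 26 2033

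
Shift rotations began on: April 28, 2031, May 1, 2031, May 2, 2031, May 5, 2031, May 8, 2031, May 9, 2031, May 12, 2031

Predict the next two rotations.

Every event lands on a Monday or Thursday or Friday (gaps cycle 3, 1, 3, 3, 1, 3).
So the schedule is: every Monday, Thursday and Friday.
The following Thursday is May 15, 2031.
Next Friday: May 16, 2031.

May 15, 2031; May 16, 2031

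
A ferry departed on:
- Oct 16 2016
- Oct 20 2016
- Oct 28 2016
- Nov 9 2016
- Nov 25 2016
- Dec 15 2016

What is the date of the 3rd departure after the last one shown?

Mar 9 2017

Intervals are 4, 8, 12, 16, 20 days — an arithmetic progression with common difference 4.
Next gap: 24 days. Dec 15 2016 + 24 days = Jan 8 2017.
Next gap: 28 days. Jan 8 2017 + 28 days = Feb 5 2017.
Next gap: 32 days. Feb 5 2017 + 32 days = Mar 9 2017.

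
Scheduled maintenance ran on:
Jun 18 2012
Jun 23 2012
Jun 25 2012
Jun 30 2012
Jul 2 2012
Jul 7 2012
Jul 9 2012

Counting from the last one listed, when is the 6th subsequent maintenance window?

Gaps: 5, 2, 5, 2, 5, 2 days — not constant, but cyclic with period 2.
The events fall on every Monday and Saturday.
The following Saturday is Jul 14 2012.
The following Monday is Jul 16 2012.
The following Saturday is Jul 21 2012.
Next Monday: Jul 23 2012.
The following Saturday is Jul 28 2012.
Next Monday: Jul 30 2012.

Jul 30 2012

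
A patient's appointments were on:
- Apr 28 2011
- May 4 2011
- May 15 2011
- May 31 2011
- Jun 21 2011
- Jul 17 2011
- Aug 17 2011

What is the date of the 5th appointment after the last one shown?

Apr 3 2012

The spacing grows by 5 each time: 6, 11, 16, 21, 26, 31 days.
Next gap: 36 days. Aug 17 2011 + 36 days = Sep 22 2011.
Next gap: 41 days. Sep 22 2011 + 41 days = Nov 2 2011.
Next gap: 46 days. Nov 2 2011 + 46 days = Dec 18 2011.
Next gap: 51 days. Dec 18 2011 + 51 days = Feb 7 2012.
Next gap: 56 days. Feb 7 2012 + 56 days = Apr 3 2012.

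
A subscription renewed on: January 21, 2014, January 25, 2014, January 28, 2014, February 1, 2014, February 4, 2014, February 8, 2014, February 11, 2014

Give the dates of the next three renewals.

February 15, 2014; February 18, 2014; February 22, 2014

Gaps: 4, 3, 4, 3, 4, 3 days — not constant, but cyclic with period 2.
The events fall on every Tuesday and Saturday.
Next Saturday: February 15, 2014.
The following Tuesday is February 18, 2014.
Next Saturday: February 22, 2014.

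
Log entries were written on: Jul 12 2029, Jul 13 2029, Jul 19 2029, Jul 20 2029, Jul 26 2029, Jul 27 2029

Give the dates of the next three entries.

Gaps: 1, 6, 1, 6, 1 days — not constant, but cyclic with period 2.
The events fall on every Thursday and Friday.
The following Thursday is Aug 2 2029.
Next Friday: Aug 3 2029.
The following Thursday is Aug 9 2029.

Aug 2 2029, Aug 3 2029, Aug 9 2029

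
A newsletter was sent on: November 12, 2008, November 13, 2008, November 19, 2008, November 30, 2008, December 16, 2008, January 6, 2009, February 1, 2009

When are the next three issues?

March 4, 2009; April 9, 2009; May 20, 2009

The spacing grows by 5 each time: 1, 6, 11, 16, 21, 26 days.
Next gap: 31 days. February 1, 2009 + 31 days = March 4, 2009.
Next gap: 36 days. March 4, 2009 + 36 days = April 9, 2009.
Next gap: 41 days. April 9, 2009 + 41 days = May 20, 2009.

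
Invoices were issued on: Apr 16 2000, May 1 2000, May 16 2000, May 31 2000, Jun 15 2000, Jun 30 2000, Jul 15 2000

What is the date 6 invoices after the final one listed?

Oct 13 2000

Every event comes 15 days after the last (15, 15, 15, 15, 15, 15).
Jul 15 2000 + 15 days = Jul 30 2000.
Jul 30 2000 + 15 days = Aug 14 2000.
Aug 14 2000 + 15 days = Aug 29 2000.
Aug 29 2000 + 15 days = Sep 13 2000.
Sep 13 2000 + 15 days = Sep 28 2000.
Sep 28 2000 + 15 days = Oct 13 2000.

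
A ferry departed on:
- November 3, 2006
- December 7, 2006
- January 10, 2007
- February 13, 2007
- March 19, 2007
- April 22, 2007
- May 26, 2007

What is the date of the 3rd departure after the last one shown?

September 5, 2007

Gaps between consecutive events: 34, 34, 34, 34, 34, 34 days — a constant 34-day interval.
May 26, 2007 + 34 days = June 29, 2007.
June 29, 2007 + 34 days = August 2, 2007.
August 2, 2007 + 34 days = September 5, 2007.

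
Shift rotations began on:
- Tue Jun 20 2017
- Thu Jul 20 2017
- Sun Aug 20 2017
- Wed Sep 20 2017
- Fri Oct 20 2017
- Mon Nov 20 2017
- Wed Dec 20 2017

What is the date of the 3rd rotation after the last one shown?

Tue Mar 20 2018

Each date is the 20th; the gaps (30, 31, 31, 30, 31, 30) track the month lengths.
The rule is the 20th of each month.
Next: January 2018 → Sat Jan 20 2018.
Next: February 2018 → Tue Feb 20 2018.
March 2018: Tue Mar 20 2018.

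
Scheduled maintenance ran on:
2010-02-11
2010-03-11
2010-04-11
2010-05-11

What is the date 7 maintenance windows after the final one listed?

2010-12-11

Gaps: 28, 31, 30 days — not constant. Every event is on the 11th of the month.
Pattern: the 11th of each month.
Next: June 2010 → 2010-06-11.
Next: July 2010 → 2010-07-11.
Next: August 2010 → 2010-08-11.
September 2010: 2010-09-11.
Next: October 2010 → 2010-10-11.
Next: November 2010 → 2010-11-11.
Next: December 2010 → 2010-12-11.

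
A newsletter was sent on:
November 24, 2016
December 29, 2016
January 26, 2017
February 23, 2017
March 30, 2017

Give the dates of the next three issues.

April 27, 2017; May 25, 2017; June 29, 2017

These are Thursdays with 35, 28, 28, 35-day gaps.
Each is the final Thursday of its month — December 29, 2016 is past the 28th, so '4th Thursday' doesn't fit.
April 2017 ends with Thursday April 27, 2017.
May 2017 ends with Thursday May 25, 2017.
June 2017 ends with Thursday June 29, 2017.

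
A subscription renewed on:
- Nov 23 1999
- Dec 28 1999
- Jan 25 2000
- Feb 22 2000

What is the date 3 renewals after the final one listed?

All dates are Tuesdays, 35, 28, 28 days apart.
Specifically, the 4th Tuesday of each month.
March 2000 — 4th Tuesday is Mar 28 2000.
April 2000 — 4th Tuesday is Apr 25 2000.
4th Tuesday of May 2000: May 23 2000.

May 23 2000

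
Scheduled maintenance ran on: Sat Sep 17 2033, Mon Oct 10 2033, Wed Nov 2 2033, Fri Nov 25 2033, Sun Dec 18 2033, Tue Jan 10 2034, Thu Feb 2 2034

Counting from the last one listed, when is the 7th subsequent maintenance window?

Every event comes 23 days after the last (23, 23, 23, 23, 23, 23).
Thu Feb 2 2034 + 23 days = Sat Feb 25 2034.
Sat Feb 25 2034 + 23 days = Mon Mar 20 2034.
Mon Mar 20 2034 + 23 days = Wed Apr 12 2034.
Wed Apr 12 2034 + 23 days = Fri May 5 2034.
Fri May 5 2034 + 23 days = Sun May 28 2034.
Sun May 28 2034 + 23 days = Tue Jun 20 2034.
Tue Jun 20 2034 + 23 days = Thu Jul 13 2034.

Thu Jul 13 2034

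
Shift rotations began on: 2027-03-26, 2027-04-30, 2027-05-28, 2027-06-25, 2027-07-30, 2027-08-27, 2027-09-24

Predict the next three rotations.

2027-10-29, 2027-11-26, 2027-12-31

Every date is a Friday; gaps 35, 28, 28, 35, 28, 28 days.
Each is the last Friday of its month (at least one falls on the 29th or later, ruling out '4th Friday').
October 2027 ends with Friday 2027-10-29.
November 2027 ends with Friday 2027-11-26.
December 2027 ends with Friday 2027-12-31.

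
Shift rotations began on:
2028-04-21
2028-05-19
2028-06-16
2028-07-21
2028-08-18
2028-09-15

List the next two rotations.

2028-10-20, 2028-11-17

All dates are Fridays, 28, 28, 35, 28, 28 days apart.
Specifically, the 3rd Friday of each month.
3rd Friday of October 2028: 2028-10-20.
November 2028 — 3rd Friday is 2028-11-17.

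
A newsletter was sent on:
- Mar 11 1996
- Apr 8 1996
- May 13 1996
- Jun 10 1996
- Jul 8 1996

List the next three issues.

These are Mondays at 28- or 35-day spacing (28, 35, 28, 28).
The pattern: 2nd Monday of the month.
August 1996 — 2nd Monday is Aug 12 1996.
2nd Monday of September 1996: Sep 9 1996.
2nd Monday of October 1996: Oct 14 1996.

Aug 12 1996, Sep 9 1996, Oct 14 1996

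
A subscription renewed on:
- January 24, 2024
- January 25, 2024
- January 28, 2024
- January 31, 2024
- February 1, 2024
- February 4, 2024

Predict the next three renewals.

The gap pattern 1, 3, 3, 1, 3 repeats every 3 events.
These are the Wednesdays, Thursdays and Sundays of each week.
Next Wednesday: February 7, 2024.
The following Thursday is February 8, 2024.
Next Sunday: February 11, 2024.

February 7, 2024; February 8, 2024; February 11, 2024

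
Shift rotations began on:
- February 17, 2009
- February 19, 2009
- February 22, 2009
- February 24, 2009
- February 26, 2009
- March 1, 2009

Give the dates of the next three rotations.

Every event lands on a Tuesday or Thursday or Sunday (gaps cycle 2, 3, 2, 2, 3).
So the schedule is: every Tuesday, Thursday and Sunday.
Next Tuesday: March 3, 2009.
The following Thursday is March 5, 2009.
The following Sunday is March 8, 2009.

March 3, 2009; March 5, 2009; March 8, 2009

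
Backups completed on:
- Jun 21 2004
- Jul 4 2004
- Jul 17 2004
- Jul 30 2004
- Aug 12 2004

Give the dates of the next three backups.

Gaps between consecutive events: 13, 13, 13, 13 days — a constant 13-day interval.
Aug 12 2004 + 13 days = Aug 25 2004.
Aug 25 2004 + 13 days = Sep 7 2004.
Sep 7 2004 + 13 days = Sep 20 2004.

Aug 25 2004, Sep 7 2004, Sep 20 2004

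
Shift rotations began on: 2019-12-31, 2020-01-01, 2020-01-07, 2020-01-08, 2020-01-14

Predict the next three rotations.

The gap pattern 1, 6, 1, 6 repeats every 2 events.
These are the Tuesdays and Wednesdays of each week.
The following Wednesday is 2020-01-15.
Next Tuesday: 2020-01-21.
Next Wednesday: 2020-01-22.

2020-01-15, 2020-01-21, 2020-01-22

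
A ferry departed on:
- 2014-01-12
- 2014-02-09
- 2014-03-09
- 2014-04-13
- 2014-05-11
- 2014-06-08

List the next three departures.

2014-07-13, 2014-08-10, 2014-09-14

Gaps: 28, 28, 35, 28, 28 days — a mix of 28 and 35. Every date is a Sunday.
Each is the 2nd Sunday of its month.
2nd Sunday of July 2014: 2014-07-13.
August 2014 — 2nd Sunday is 2014-08-10.
2nd Sunday of September 2014: 2014-09-14.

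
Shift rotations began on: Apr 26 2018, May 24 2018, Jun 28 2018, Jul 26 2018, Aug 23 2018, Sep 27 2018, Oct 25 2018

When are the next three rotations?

Nov 22 2018, Dec 27 2018, Jan 24 2019

All dates are Thursdays, 28, 35, 28, 28, 35, 28 days apart.
Specifically, the 4th Thursday of each month.
November 2018 — 4th Thursday is Nov 22 2018.
4th Thursday of December 2018: Dec 27 2018.
January 2019 — 4th Thursday is Jan 24 2019.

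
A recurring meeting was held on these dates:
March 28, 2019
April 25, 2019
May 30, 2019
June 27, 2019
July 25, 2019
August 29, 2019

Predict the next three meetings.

Every date is a Thursday; gaps 28, 35, 28, 28, 35 days.
Each is the last Thursday of its month (at least one falls on the 29th or later, ruling out '4th Thursday').
September 2019 ends with Thursday September 26, 2019.
October 2019 ends with Thursday October 31, 2019.
November 2019 ends with Thursday November 28, 2019.

September 26, 2019; October 31, 2019; November 28, 2019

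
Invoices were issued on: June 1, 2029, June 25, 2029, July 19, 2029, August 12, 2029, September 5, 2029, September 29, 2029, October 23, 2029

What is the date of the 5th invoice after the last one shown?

February 20, 2030

Every event comes 24 days after the last (24, 24, 24, 24, 24, 24).
October 23, 2029 + 24 days = November 16, 2029.
November 16, 2029 + 24 days = December 10, 2029.
December 10, 2029 + 24 days = January 3, 2030.
January 3, 2030 + 24 days = January 27, 2030.
January 27, 2030 + 24 days = February 20, 2030.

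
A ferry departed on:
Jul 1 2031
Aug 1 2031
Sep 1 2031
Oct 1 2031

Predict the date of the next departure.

Nov 1 2031

Each date is the 1st; the gaps (31, 31, 30) track the month lengths.
The rule is the 1st of each month.
Next: November 2031 → Nov 1 2031.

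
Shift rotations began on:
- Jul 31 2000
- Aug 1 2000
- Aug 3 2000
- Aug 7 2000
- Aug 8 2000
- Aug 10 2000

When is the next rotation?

Aug 14 2000

Every event lands on a Monday or Tuesday or Thursday (gaps cycle 1, 2, 4, 1, 2).
So the schedule is: every Monday, Tuesday and Thursday.
Next Monday: Aug 14 2000.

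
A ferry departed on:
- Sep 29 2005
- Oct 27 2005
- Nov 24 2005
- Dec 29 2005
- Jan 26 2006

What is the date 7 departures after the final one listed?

All Thursdays; the gaps (28, 28, 35, 28) vary with month length.
This is the last Thursday of each month.
February 2006 ends with Thursday Feb 23 2006.
Last Thursday of March 2006: Mar 30 2006.
April 2006 ends with Thursday Apr 27 2006.
Last Thursday of May 2006: May 25 2006.
June 2006 ends with Thursday Jun 29 2006.
Last Thursday of July 2006: Jul 27 2006.
August 2006 ends with Thursday Aug 31 2006.

Aug 31 2006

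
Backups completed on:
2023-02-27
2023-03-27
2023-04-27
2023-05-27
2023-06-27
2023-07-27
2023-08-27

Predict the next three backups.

Gaps: 28, 31, 30, 31, 30, 31 days — not constant. Every event is on the 27th of the month.
Pattern: the 27th of each month.
Next: September 2023 → 2023-09-27.
October 2023: 2023-10-27.
Next: November 2023 → 2023-11-27.

2023-09-27, 2023-10-27, 2023-11-27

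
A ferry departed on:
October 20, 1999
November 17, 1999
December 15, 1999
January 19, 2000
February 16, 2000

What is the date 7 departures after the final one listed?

September 20, 2000

Gaps: 28, 28, 35, 28 days — a mix of 28 and 35. Every date is a Wednesday.
Each is the 3rd Wednesday of its month.
3rd Wednesday of March 2000: March 15, 2000.
April 2000 — 3rd Wednesday is April 19, 2000.
May 2000 — 3rd Wednesday is May 17, 2000.
3rd Wednesday of June 2000: June 21, 2000.
July 2000 — 3rd Wednesday is July 19, 2000.
August 2000 — 3rd Wednesday is August 16, 2000.
3rd Wednesday of September 2000: September 20, 2000.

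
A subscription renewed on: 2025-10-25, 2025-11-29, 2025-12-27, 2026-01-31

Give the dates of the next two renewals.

These are Saturdays with 35, 28, 35-day gaps.
Each is the final Saturday of its month — 2025-11-29 is past the 28th, so '4th Saturday' doesn't fit.
February 2026 ends with Saturday 2026-02-28.
March 2026 ends with Saturday 2026-03-28.

2026-02-28, 2026-03-28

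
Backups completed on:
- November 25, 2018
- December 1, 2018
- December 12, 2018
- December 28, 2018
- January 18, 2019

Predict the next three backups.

Gaps: 6, 11, 16, 21 days — each gap is 5 larger than the previous one.
Next gap: 26 days. January 18, 2019 + 26 days = February 13, 2019.
Next gap: 31 days. February 13, 2019 + 31 days = March 16, 2019.
Next gap: 36 days. March 16, 2019 + 36 days = April 21, 2019.

February 13, 2019; March 16, 2019; April 21, 2019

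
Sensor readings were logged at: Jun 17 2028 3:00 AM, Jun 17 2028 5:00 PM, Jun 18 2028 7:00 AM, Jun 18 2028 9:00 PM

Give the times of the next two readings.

The interval is a steady 14 hours (14, 14, 14).
Jun 18 2028 9:00 PM + 14 h = Jun 19 2028 11:00 AM.
Jun 19 2028 11:00 AM + 14 h = Jun 20 2028 1:00 AM.

Jun 19 2028 11:00 AM, Jun 20 2028 1:00 AM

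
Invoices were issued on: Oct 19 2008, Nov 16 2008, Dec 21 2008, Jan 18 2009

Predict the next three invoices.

Feb 15 2009, Mar 15 2009, Apr 19 2009

Gaps: 28, 35, 28 days — a mix of 28 and 35. Every date is a Sunday.
Each is the 3rd Sunday of its month.
February 2009 — 3rd Sunday is Feb 15 2009.
3rd Sunday of March 2009: Mar 15 2009.
3rd Sunday of April 2009: Apr 19 2009.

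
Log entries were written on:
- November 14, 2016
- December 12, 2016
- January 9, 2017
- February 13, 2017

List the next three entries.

March 13, 2017; April 10, 2017; May 8, 2017

All dates are Mondays, 28, 28, 35 days apart.
Specifically, the 2nd Monday of each month.
March 2017 — 2nd Monday is March 13, 2017.
2nd Monday of April 2017: April 10, 2017.
2nd Monday of May 2017: May 8, 2017.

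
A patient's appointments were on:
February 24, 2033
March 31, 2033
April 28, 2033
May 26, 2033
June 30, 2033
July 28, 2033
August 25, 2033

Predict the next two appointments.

All Thursdays; the gaps (35, 28, 28, 35, 28, 28) vary with month length.
This is the last Thursday of each month.
Last Thursday of September 2033: September 29, 2033.
Last Thursday of October 2033: October 27, 2033.

September 29, 2033; October 27, 2033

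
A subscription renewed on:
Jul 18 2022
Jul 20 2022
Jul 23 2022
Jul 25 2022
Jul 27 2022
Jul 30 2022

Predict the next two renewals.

Every event lands on a Monday or Wednesday or Saturday (gaps cycle 2, 3, 2, 2, 3).
So the schedule is: every Monday, Wednesday and Saturday.
The following Monday is Aug 1 2022.
Next Wednesday: Aug 3 2022.

Aug 1 2022, Aug 3 2022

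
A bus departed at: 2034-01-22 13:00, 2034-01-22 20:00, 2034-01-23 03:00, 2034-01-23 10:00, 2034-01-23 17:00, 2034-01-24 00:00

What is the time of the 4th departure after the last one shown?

The interval is a steady 7 hours (7, 7, 7, 7, 7).
2034-01-24 00:00 + 7 h = 2034-01-24 07:00.
2034-01-24 07:00 + 7 h = 2034-01-24 14:00.
2034-01-24 14:00 + 7 h = 2034-01-24 21:00.
2034-01-24 21:00 + 7 h = 2034-01-25 04:00.

2034-01-25 04:00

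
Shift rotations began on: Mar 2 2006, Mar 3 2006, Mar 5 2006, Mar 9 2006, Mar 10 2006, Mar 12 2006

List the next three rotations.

Mar 16 2006, Mar 17 2006, Mar 19 2006

Gaps: 1, 2, 4, 1, 2 days — not constant, but cyclic with period 3.
The events fall on every Thursday, Friday and Sunday.
Next Thursday: Mar 16 2006.
The following Friday is Mar 17 2006.
Next Sunday: Mar 19 2006.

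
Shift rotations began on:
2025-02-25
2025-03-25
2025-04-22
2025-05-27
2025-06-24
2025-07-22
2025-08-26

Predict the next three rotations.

All dates are Tuesdays, 28, 28, 35, 28, 28, 35 days apart.
Specifically, the 4th Tuesday of each month.
September 2025 — 4th Tuesday is 2025-09-23.
4th Tuesday of October 2025: 2025-10-28.
November 2025 — 4th Tuesday is 2025-11-25.

2025-09-23, 2025-10-28, 2025-11-25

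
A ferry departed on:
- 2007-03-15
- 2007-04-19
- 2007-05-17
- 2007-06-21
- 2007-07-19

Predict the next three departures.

These are Thursdays at 28- or 35-day spacing (35, 28, 35, 28).
The pattern: 3rd Thursday of the month.
August 2007 — 3rd Thursday is 2007-08-16.
3rd Thursday of September 2007: 2007-09-20.
3rd Thursday of October 2007: 2007-10-18.

2007-08-16, 2007-09-20, 2007-10-18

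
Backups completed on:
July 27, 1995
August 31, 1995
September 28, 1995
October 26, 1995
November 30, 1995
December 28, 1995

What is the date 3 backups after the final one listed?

Every date is a Thursday; gaps 35, 28, 28, 35, 28 days.
Each is the last Thursday of its month (at least one falls on the 29th or later, ruling out '4th Thursday').
Last Thursday of January 1996: January 25, 1996.
February 1996 ends with Thursday February 29, 1996.
Last Thursday of March 1996: March 28, 1996.

March 28, 1996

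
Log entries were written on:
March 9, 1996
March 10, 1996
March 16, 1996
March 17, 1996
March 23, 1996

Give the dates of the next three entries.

March 24, 1996; March 30, 1996; March 31, 1996

Every event lands on a Saturday or Sunday (gaps cycle 1, 6, 1, 6).
So the schedule is: every Saturday and Sunday.
Next Sunday: March 24, 1996.
The following Saturday is March 30, 1996.
The following Sunday is March 31, 1996.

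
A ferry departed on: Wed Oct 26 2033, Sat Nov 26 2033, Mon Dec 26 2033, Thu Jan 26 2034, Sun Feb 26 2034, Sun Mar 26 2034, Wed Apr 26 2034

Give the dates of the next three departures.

Gaps: 31, 30, 31, 31, 28, 31 days — not constant. Every event is on the 26th of the month.
Pattern: the 26th of each month.
May 2034: Fri May 26 2034.
June 2034: Mon Jun 26 2034.
Next: July 2034 → Wed Jul 26 2034.

Fri May 26 2034, Mon Jun 26 2034, Wed Jul 26 2034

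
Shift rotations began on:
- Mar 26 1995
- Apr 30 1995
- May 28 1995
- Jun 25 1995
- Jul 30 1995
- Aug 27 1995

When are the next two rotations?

Sep 24 1995, Oct 29 1995

Every date is a Sunday; gaps 35, 28, 28, 35, 28 days.
Each is the last Sunday of its month (at least one falls on the 29th or later, ruling out '4th Sunday').
September 1995 ends with Sunday Sep 24 1995.
Last Sunday of October 1995: Oct 29 1995.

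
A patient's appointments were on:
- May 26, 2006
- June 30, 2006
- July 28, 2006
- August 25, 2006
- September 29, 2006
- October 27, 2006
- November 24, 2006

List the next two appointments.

All Fridays; the gaps (35, 28, 28, 35, 28, 28) vary with month length.
This is the last Friday of each month.
Last Friday of December 2006: December 29, 2006.
January 2007 ends with Friday January 26, 2007.

December 29, 2006; January 26, 2007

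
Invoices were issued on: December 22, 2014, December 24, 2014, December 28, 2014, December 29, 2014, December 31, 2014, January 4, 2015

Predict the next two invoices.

January 5, 2015; January 7, 2015

The gap pattern 2, 4, 1, 2, 4 repeats every 3 events.
These are the Mondays, Wednesdays and Sundays of each week.
Next Monday: January 5, 2015.
Next Wednesday: January 7, 2015.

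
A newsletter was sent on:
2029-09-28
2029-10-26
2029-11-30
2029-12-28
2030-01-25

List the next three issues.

All Fridays; the gaps (28, 35, 28, 28) vary with month length.
This is the last Friday of each month.
February 2030 ends with Friday 2030-02-22.
March 2030 ends with Friday 2030-03-29.
April 2030 ends with Friday 2030-04-26.

2030-02-22, 2030-03-29, 2030-04-26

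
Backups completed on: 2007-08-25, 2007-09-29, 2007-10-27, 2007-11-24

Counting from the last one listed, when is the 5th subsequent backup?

2008-04-26

Every date is a Saturday; gaps 35, 28, 28 days.
Each is the last Saturday of its month (at least one falls on the 29th or later, ruling out '4th Saturday').
Last Saturday of December 2007: 2007-12-29.
January 2008 ends with Saturday 2008-01-26.
Last Saturday of February 2008: 2008-02-23.
March 2008 ends with Saturday 2008-03-29.
April 2008 ends with Saturday 2008-04-26.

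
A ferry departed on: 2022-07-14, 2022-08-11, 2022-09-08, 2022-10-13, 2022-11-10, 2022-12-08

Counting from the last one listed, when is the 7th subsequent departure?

These are Thursdays at 28- or 35-day spacing (28, 28, 35, 28, 28).
The pattern: 2nd Thursday of the month.
January 2023 — 2nd Thursday is 2023-01-12.
2nd Thursday of February 2023: 2023-02-09.
2nd Thursday of March 2023: 2023-03-09.
April 2023 — 2nd Thursday is 2023-04-13.
2nd Thursday of May 2023: 2023-05-11.
June 2023 — 2nd Thursday is 2023-06-08.
2nd Thursday of July 2023: 2023-07-13.

2023-07-13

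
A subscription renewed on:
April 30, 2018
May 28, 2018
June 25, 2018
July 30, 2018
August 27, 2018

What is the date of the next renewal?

September 24, 2018

Every date is a Monday; gaps 28, 28, 35, 28 days.
Each is the last Monday of its month (at least one falls on the 29th or later, ruling out '4th Monday').
September 2018 ends with Monday September 24, 2018.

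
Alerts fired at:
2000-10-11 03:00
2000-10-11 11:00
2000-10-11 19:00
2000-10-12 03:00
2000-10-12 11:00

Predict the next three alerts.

2000-10-12 19:00, 2000-10-13 03:00, 2000-10-13 11:00

Spacing: 8, 8, 8, 8 h — constant 8 h.
2000-10-12 11:00 + 8 h = 2000-10-12 19:00.
2000-10-12 19:00 + 8 h = 2000-10-13 03:00.
2000-10-13 03:00 + 8 h = 2000-10-13 11:00.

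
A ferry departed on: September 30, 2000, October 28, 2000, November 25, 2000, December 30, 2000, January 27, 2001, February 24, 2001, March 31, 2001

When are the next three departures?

Every date is a Saturday; gaps 28, 28, 35, 28, 28, 35 days.
Each is the last Saturday of its month (at least one falls on the 29th or later, ruling out '4th Saturday').
April 2001 ends with Saturday April 28, 2001.
May 2001 ends with Saturday May 26, 2001.
Last Saturday of June 2001: June 30, 2001.

April 28, 2001; May 26, 2001; June 30, 2001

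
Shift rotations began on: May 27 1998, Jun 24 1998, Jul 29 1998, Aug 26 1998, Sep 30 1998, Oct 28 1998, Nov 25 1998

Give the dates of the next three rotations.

Every date is a Wednesday; gaps 28, 35, 28, 35, 28, 28 days.
Each is the last Wednesday of its month (at least one falls on the 29th or later, ruling out '4th Wednesday').
December 1998 ends with Wednesday Dec 30 1998.
Last Wednesday of January 1999: Jan 27 1999.
Last Wednesday of February 1999: Feb 24 1999.

Dec 30 1998, Jan 27 1999, Feb 24 1999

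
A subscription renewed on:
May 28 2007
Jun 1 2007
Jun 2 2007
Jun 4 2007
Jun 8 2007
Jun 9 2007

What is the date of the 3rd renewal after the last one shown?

Gaps: 4, 1, 2, 4, 1 days — not constant, but cyclic with period 3.
The events fall on every Monday, Friday and Saturday.
The following Monday is Jun 11 2007.
Next Friday: Jun 15 2007.
Next Saturday: Jun 16 2007.

Jun 16 2007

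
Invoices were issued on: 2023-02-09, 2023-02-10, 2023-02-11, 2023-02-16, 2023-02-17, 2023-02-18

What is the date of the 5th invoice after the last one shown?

Gaps: 1, 1, 5, 1, 1 days — not constant, but cyclic with period 3.
The events fall on every Thursday, Friday and Saturday.
The following Thursday is 2023-02-23.
The following Friday is 2023-02-24.
Next Saturday: 2023-02-25.
The following Thursday is 2023-03-02.
The following Friday is 2023-03-03.

2023-03-03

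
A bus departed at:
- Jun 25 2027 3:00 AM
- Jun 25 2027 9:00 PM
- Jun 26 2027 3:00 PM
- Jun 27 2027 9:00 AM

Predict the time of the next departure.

Jun 28 2027 3:00 AM

The interval is a steady 18 hours (18, 18, 18).
Jun 27 2027 9:00 AM + 18 h = Jun 28 2027 3:00 AM.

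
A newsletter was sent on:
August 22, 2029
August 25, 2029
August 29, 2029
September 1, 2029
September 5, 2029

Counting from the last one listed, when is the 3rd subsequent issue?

September 15, 2029

Every event lands on a Wednesday or Saturday (gaps cycle 3, 4, 3, 4).
So the schedule is: every Wednesday and Saturday.
The following Saturday is September 8, 2029.
Next Wednesday: September 12, 2029.
Next Saturday: September 15, 2029.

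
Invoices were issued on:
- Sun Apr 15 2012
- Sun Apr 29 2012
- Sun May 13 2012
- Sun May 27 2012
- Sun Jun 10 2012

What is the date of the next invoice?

Gaps between consecutive events: 14, 14, 14, 14 days — a constant 14-day interval.
Sun Jun 10 2012 + 14 days = Sun Jun 24 2012.

Sun Jun 24 2012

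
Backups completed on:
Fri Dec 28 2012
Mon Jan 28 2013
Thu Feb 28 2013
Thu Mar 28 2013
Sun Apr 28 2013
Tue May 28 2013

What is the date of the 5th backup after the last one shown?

Gaps: 31, 31, 28, 31, 30 days — not constant. Every event is on the 28th of the month.
Pattern: the 28th of each month.
Next: June 2013 → Fri Jun 28 2013.
July 2013: Sun Jul 28 2013.
Next: August 2013 → Wed Aug 28 2013.
September 2013: Sat Sep 28 2013.
Next: October 2013 → Mon Oct 28 2013.

Mon Oct 28 2013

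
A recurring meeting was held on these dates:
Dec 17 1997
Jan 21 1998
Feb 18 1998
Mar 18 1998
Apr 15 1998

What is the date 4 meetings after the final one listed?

Aug 19 1998

These are Wednesdays at 28- or 35-day spacing (35, 28, 28, 28).
The pattern: 3rd Wednesday of the month.
May 1998 — 3rd Wednesday is May 20 1998.
June 1998 — 3rd Wednesday is Jun 17 1998.
July 1998 — 3rd Wednesday is Jul 15 1998.
3rd Wednesday of August 1998: Aug 19 1998.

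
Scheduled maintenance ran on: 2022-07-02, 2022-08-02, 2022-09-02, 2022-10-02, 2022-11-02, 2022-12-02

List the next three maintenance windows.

2023-01-02, 2023-02-02, 2023-03-02

The day-of-month is always 2 (31, 31, 30, 31, 30 days between events).
So this recurs on the 2nd of each month.
Next: January 2023 → 2023-01-02.
Next: February 2023 → 2023-02-02.
March 2023: 2023-03-02.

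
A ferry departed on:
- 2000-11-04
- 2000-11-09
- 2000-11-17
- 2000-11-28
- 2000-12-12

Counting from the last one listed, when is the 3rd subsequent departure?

Intervals are 5, 8, 11, 14 days — an arithmetic progression with common difference 3.
Next gap: 17 days. 2000-12-12 + 17 days = 2000-12-29.
Next gap: 20 days. 2000-12-29 + 20 days = 2001-01-18.
Next gap: 23 days. 2001-01-18 + 23 days = 2001-02-10.

2001-02-10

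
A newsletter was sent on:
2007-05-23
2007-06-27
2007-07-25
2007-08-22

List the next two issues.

2007-09-26, 2007-10-24

These are Wednesdays at 28- or 35-day spacing (35, 28, 28).
The pattern: 4th Wednesday of the month.
September 2007 — 4th Wednesday is 2007-09-26.
4th Wednesday of October 2007: 2007-10-24.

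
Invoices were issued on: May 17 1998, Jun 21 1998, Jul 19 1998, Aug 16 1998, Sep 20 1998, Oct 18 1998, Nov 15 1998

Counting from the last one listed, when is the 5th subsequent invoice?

Apr 18 1999

All dates are Sundays, 35, 28, 28, 35, 28, 28 days apart.
Specifically, the 3rd Sunday of each month.
December 1998 — 3rd Sunday is Dec 20 1998.
January 1999 — 3rd Sunday is Jan 17 1999.
3rd Sunday of February 1999: Feb 21 1999.
3rd Sunday of March 1999: Mar 21 1999.
3rd Sunday of April 1999: Apr 18 1999.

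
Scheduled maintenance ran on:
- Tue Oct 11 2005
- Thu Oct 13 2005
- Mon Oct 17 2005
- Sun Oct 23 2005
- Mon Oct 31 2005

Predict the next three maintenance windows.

Gaps: 2, 4, 6, 8 days — each gap is 2 larger than the previous one.
Next gap: 10 days. Mon Oct 31 2005 + 10 days = Thu Nov 10 2005.
Next gap: 12 days. Thu Nov 10 2005 + 12 days = Tue Nov 22 2005.
Next gap: 14 days. Tue Nov 22 2005 + 14 days = Tue Dec 6 2005.

Thu Nov 10 2005, Tue Nov 22 2005, Tue Dec 6 2005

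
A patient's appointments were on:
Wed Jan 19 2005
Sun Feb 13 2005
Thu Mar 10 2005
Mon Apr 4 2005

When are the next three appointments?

Every event comes 25 days after the last (25, 25, 25).
Mon Apr 4 2005 + 25 days = Fri Apr 29 2005.
Fri Apr 29 2005 + 25 days = Tue May 24 2005.
Tue May 24 2005 + 25 days = Sat Jun 18 2005.

Fri Apr 29 2005, Tue May 24 2005, Sat Jun 18 2005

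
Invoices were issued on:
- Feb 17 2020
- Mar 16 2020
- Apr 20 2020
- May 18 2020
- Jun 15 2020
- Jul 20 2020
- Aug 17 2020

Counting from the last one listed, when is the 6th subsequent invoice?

All dates are Mondays, 28, 35, 28, 28, 35, 28 days apart.
Specifically, the 3rd Monday of each month.
September 2020 — 3rd Monday is Sep 21 2020.
October 2020 — 3rd Monday is Oct 19 2020.
3rd Monday of November 2020: Nov 16 2020.
3rd Monday of December 2020: Dec 21 2020.
3rd Monday of January 2021: Jan 18 2021.
3rd Monday of February 2021: Feb 15 2021.

Feb 15 2021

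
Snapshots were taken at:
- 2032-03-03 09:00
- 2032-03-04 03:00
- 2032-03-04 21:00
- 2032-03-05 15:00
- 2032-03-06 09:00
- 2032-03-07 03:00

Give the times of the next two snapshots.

The interval is a steady 18 hours (18, 18, 18, 18, 18).
2032-03-07 03:00 + 18 h = 2032-03-07 21:00.
2032-03-07 21:00 + 18 h = 2032-03-08 15:00.

2032-03-07 21:00, 2032-03-08 15:00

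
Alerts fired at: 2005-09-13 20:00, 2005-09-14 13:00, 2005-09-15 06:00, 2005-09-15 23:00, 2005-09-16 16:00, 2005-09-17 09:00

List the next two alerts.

2005-09-18 02:00, 2005-09-18 19:00

Spacing: 17, 17, 17, 17, 17 h — constant 17 h.
2005-09-17 09:00 + 17 h = 2005-09-18 02:00.
2005-09-18 02:00 + 17 h = 2005-09-18 19:00.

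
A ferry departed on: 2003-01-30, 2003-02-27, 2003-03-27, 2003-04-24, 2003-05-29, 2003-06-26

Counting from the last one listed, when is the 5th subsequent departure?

These are Thursdays with 28, 28, 28, 35, 28-day gaps.
Each is the final Thursday of its month — 2003-01-30 is past the 28th, so '4th Thursday' doesn't fit.
Last Thursday of July 2003: 2003-07-31.
August 2003 ends with Thursday 2003-08-28.
September 2003 ends with Thursday 2003-09-25.
October 2003 ends with Thursday 2003-10-30.
November 2003 ends with Thursday 2003-11-27.

2003-11-27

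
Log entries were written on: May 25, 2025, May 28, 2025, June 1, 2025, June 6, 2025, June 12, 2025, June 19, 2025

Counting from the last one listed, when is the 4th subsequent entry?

Gaps: 3, 4, 5, 6, 7 days — each gap is 1 larger than the previous one.
Next gap: 8 days. June 19, 2025 + 8 days = June 27, 2025.
Next gap: 9 days. June 27, 2025 + 9 days = July 6, 2025.
Next gap: 10 days. July 6, 2025 + 10 days = July 16, 2025.
Next gap: 11 days. July 16, 2025 + 11 days = July 27, 2025.

July 27, 2025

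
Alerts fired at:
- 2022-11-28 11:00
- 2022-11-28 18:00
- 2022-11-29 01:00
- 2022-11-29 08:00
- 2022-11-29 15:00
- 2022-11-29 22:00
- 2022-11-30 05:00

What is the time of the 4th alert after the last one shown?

Gaps: 7, 7, 7, 7, 7, 7 hours — each event is 7 hours after the previous one.
2022-11-30 05:00 + 7 h = 2022-11-30 12:00.
2022-11-30 12:00 + 7 h = 2022-11-30 19:00.
2022-11-30 19:00 + 7 h = 2022-12-01 02:00.
2022-12-01 02:00 + 7 h = 2022-12-01 09:00.

2022-12-01 09:00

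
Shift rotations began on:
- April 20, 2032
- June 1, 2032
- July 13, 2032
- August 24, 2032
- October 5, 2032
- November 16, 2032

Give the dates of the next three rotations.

Gaps between consecutive events: 42, 42, 42, 42, 42 days — a constant 42-day interval.
November 16, 2032 + 42 days = December 28, 2032.
December 28, 2032 + 42 days = February 8, 2033.
February 8, 2033 + 42 days = March 22, 2033.

December 28, 2032; February 8, 2033; March 22, 2033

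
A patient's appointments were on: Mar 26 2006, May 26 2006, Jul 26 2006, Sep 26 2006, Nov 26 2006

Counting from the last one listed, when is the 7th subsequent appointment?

The day-of-month is always 26 (61, 61, 62, 61 days between events).
So this recurs on the 26th of every 2 months.
Next: January 2007 → Jan 26 2007.
March 2007: Mar 26 2007.
May 2007: May 26 2007.
July 2007: Jul 26 2007.
Next: September 2007 → Sep 26 2007.
November 2007: Nov 26 2007.
January 2008: Jan 26 2008.

Jan 26 2008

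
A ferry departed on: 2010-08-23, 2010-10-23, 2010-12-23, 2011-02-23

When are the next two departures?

The day-of-month is always 23 (61, 61, 62 days between events).
So this recurs on the 23rd of every 2 months.
Next: April 2011 → 2011-04-23.
June 2011: 2011-06-23.

2011-04-23, 2011-06-23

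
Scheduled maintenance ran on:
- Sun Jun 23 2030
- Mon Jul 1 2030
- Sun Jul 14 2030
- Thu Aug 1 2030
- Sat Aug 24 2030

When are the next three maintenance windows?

The spacing grows by 5 each time: 8, 13, 18, 23 days.
Next gap: 28 days. Sat Aug 24 2030 + 28 days = Sat Sep 21 2030.
Next gap: 33 days. Sat Sep 21 2030 + 33 days = Thu Oct 24 2030.
Next gap: 38 days. Thu Oct 24 2030 + 38 days = Sun Dec 1 2030.

Sat Sep 21 2030, Thu Oct 24 2030, Sun Dec 1 2030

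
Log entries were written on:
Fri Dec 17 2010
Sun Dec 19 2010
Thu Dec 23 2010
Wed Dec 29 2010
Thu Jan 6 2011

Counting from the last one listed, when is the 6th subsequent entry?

Gaps: 2, 4, 6, 8 days — each gap is 2 larger than the previous one.
Next gap: 10 days. Thu Jan 6 2011 + 10 days = Sun Jan 16 2011.
Next gap: 12 days. Sun Jan 16 2011 + 12 days = Fri Jan 28 2011.
Next gap: 14 days. Fri Jan 28 2011 + 14 days = Fri Feb 11 2011.
Next gap: 16 days. Fri Feb 11 2011 + 16 days = Sun Feb 27 2011.
Next gap: 18 days. Sun Feb 27 2011 + 18 days = Thu Mar 17 2011.
Next gap: 20 days. Thu Mar 17 2011 + 20 days = Wed Apr 6 2011.

Wed Apr 6 2011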